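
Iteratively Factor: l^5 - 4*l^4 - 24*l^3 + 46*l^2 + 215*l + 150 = (l - 5)*(l^4 + l^3 - 19*l^2 - 49*l - 30) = (l - 5)*(l + 2)*(l^3 - l^2 - 17*l - 15) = (l - 5)^2*(l + 2)*(l^2 + 4*l + 3) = (l - 5)^2*(l + 1)*(l + 2)*(l + 3)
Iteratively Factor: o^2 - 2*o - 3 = (o + 1)*(o - 3)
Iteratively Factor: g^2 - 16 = (g + 4)*(g - 4)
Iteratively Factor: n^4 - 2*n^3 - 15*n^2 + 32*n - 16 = (n - 4)*(n^3 + 2*n^2 - 7*n + 4) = (n - 4)*(n - 1)*(n^2 + 3*n - 4) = (n - 4)*(n - 1)^2*(n + 4)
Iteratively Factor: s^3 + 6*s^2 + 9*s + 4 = (s + 4)*(s^2 + 2*s + 1) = (s + 1)*(s + 4)*(s + 1)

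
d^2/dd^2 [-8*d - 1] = 0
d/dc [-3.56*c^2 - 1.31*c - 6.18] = -7.12*c - 1.31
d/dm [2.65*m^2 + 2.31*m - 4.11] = 5.3*m + 2.31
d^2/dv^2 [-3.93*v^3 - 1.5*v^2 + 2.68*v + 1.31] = -23.58*v - 3.0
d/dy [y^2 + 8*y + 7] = 2*y + 8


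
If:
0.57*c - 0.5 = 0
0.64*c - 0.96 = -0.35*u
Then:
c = 0.88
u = 1.14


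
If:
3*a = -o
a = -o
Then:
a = 0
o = 0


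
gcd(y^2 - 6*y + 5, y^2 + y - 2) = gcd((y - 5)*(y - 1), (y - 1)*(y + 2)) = y - 1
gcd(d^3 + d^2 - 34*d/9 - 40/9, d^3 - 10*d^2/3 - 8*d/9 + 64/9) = d^2 - 2*d/3 - 8/3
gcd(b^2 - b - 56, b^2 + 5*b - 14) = b + 7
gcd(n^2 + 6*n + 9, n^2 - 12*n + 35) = 1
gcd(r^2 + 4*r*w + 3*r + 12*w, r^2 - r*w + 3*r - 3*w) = r + 3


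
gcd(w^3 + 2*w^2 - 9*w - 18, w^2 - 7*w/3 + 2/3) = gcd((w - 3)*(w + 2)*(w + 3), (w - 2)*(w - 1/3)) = 1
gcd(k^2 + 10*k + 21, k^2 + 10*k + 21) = k^2 + 10*k + 21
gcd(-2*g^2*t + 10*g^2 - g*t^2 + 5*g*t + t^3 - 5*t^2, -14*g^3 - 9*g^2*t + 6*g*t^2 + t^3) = -2*g^2 - g*t + t^2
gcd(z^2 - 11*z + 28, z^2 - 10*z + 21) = z - 7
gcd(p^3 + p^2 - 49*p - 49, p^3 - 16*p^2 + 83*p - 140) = p - 7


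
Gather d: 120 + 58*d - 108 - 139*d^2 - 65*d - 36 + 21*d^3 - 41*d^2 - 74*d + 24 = 21*d^3 - 180*d^2 - 81*d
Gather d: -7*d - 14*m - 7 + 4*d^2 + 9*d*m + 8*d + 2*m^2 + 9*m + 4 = 4*d^2 + d*(9*m + 1) + 2*m^2 - 5*m - 3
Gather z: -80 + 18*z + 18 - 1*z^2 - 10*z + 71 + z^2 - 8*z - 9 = 0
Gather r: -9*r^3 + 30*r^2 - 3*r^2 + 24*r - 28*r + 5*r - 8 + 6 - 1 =-9*r^3 + 27*r^2 + r - 3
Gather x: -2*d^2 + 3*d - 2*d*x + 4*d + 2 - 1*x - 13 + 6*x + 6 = -2*d^2 + 7*d + x*(5 - 2*d) - 5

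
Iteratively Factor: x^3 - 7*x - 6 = (x + 1)*(x^2 - x - 6) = (x - 3)*(x + 1)*(x + 2)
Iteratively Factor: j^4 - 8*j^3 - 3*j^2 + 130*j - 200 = (j - 2)*(j^3 - 6*j^2 - 15*j + 100) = (j - 5)*(j - 2)*(j^2 - j - 20) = (j - 5)*(j - 2)*(j + 4)*(j - 5)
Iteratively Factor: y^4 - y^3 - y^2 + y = (y)*(y^3 - y^2 - y + 1) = y*(y - 1)*(y^2 - 1) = y*(y - 1)^2*(y + 1)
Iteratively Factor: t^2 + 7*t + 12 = (t + 4)*(t + 3)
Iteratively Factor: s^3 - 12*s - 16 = (s - 4)*(s^2 + 4*s + 4) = (s - 4)*(s + 2)*(s + 2)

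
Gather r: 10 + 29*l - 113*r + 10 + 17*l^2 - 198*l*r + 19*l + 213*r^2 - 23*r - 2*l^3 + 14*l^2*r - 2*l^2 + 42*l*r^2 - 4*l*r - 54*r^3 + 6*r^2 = -2*l^3 + 15*l^2 + 48*l - 54*r^3 + r^2*(42*l + 219) + r*(14*l^2 - 202*l - 136) + 20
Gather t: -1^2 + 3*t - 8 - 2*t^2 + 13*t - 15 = -2*t^2 + 16*t - 24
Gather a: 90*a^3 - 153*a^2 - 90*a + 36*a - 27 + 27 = 90*a^3 - 153*a^2 - 54*a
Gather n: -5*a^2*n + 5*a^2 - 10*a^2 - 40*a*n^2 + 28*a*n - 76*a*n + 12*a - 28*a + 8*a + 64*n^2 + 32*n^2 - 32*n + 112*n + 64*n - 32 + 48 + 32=-5*a^2 - 8*a + n^2*(96 - 40*a) + n*(-5*a^2 - 48*a + 144) + 48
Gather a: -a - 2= -a - 2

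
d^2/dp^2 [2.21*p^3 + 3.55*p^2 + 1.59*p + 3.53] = 13.26*p + 7.1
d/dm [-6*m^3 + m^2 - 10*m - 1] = -18*m^2 + 2*m - 10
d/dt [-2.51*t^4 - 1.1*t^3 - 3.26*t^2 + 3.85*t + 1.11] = -10.04*t^3 - 3.3*t^2 - 6.52*t + 3.85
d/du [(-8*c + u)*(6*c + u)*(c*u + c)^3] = c^3*(u + 1)^2*((-8*c + u)*(u + 1) - 3*(6*c + u)*(8*c - u) + (6*c + u)*(u + 1))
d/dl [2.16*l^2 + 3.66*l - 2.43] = 4.32*l + 3.66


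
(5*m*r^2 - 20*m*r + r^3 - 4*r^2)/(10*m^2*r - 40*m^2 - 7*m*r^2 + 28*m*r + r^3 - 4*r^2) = r*(5*m + r)/(10*m^2 - 7*m*r + r^2)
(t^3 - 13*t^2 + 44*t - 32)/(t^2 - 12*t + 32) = t - 1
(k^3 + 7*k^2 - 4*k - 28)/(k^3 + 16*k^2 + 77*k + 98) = (k - 2)/(k + 7)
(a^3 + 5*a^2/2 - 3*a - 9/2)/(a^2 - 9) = (2*a^2 - a - 3)/(2*(a - 3))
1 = 1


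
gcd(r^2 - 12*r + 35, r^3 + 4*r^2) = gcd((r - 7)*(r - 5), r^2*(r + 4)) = 1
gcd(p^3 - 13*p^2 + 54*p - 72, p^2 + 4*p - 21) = p - 3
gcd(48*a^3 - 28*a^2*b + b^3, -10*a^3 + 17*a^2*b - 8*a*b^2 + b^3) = 2*a - b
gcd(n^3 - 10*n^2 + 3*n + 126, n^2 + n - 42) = n - 6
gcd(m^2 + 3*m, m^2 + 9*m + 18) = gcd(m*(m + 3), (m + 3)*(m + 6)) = m + 3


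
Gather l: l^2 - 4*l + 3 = l^2 - 4*l + 3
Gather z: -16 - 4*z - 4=-4*z - 20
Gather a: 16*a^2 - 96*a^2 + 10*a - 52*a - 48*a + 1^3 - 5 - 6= -80*a^2 - 90*a - 10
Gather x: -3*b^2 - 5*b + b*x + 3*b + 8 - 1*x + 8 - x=-3*b^2 - 2*b + x*(b - 2) + 16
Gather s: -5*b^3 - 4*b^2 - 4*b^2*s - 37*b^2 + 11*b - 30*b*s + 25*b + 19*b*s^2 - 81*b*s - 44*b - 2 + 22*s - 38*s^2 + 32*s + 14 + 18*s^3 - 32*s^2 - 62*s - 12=-5*b^3 - 41*b^2 - 8*b + 18*s^3 + s^2*(19*b - 70) + s*(-4*b^2 - 111*b - 8)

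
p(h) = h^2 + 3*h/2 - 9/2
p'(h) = 2*h + 3/2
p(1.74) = 1.14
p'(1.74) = 4.98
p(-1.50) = -4.50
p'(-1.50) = -1.50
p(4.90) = 26.86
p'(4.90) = 11.30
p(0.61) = -3.21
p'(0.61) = 2.72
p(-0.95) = -5.02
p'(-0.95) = -0.40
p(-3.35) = 1.70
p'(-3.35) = -5.20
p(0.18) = -4.20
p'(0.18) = 1.86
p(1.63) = 0.60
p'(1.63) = 4.76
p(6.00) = 40.50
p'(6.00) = 13.50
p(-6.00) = 22.50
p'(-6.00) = -10.50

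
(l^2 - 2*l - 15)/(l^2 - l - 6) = (-l^2 + 2*l + 15)/(-l^2 + l + 6)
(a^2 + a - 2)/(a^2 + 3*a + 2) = (a - 1)/(a + 1)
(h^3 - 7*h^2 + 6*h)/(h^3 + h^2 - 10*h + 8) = h*(h - 6)/(h^2 + 2*h - 8)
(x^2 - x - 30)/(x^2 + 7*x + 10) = (x - 6)/(x + 2)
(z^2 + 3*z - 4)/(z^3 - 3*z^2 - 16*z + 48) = (z - 1)/(z^2 - 7*z + 12)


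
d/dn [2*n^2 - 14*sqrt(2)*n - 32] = 4*n - 14*sqrt(2)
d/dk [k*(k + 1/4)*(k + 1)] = 3*k^2 + 5*k/2 + 1/4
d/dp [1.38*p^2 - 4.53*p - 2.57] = 2.76*p - 4.53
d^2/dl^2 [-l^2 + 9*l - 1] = -2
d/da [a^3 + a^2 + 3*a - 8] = 3*a^2 + 2*a + 3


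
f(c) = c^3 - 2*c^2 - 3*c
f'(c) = 3*c^2 - 4*c - 3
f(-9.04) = -875.09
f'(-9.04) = 278.32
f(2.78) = -2.31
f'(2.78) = 9.07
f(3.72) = 12.64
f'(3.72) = 23.64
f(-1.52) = -3.57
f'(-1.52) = 10.01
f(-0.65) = 0.83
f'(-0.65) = 0.87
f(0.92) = -3.67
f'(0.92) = -4.14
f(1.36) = -5.26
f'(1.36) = -2.89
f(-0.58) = 0.87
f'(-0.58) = 0.33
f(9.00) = 540.00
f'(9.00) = 204.00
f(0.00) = 0.00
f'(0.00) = -3.00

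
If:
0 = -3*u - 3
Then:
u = -1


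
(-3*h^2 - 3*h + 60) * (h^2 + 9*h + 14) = -3*h^4 - 30*h^3 - 9*h^2 + 498*h + 840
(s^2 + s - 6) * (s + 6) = s^3 + 7*s^2 - 36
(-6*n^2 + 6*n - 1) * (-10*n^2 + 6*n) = 60*n^4 - 96*n^3 + 46*n^2 - 6*n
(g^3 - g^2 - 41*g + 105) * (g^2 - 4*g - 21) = g^5 - 5*g^4 - 58*g^3 + 290*g^2 + 441*g - 2205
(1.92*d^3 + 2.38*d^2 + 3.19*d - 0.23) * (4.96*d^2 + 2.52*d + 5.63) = 9.5232*d^5 + 16.6432*d^4 + 32.6296*d^3 + 20.2974*d^2 + 17.3801*d - 1.2949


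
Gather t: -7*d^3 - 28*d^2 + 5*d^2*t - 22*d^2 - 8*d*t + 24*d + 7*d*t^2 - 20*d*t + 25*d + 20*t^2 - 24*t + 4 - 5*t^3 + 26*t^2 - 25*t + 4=-7*d^3 - 50*d^2 + 49*d - 5*t^3 + t^2*(7*d + 46) + t*(5*d^2 - 28*d - 49) + 8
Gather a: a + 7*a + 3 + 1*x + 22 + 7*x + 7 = 8*a + 8*x + 32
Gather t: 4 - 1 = 3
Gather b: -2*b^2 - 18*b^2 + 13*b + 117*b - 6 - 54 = -20*b^2 + 130*b - 60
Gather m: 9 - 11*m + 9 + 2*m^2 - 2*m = 2*m^2 - 13*m + 18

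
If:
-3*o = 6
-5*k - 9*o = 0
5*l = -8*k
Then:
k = 18/5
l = -144/25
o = -2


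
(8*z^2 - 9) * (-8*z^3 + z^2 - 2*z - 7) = -64*z^5 + 8*z^4 + 56*z^3 - 65*z^2 + 18*z + 63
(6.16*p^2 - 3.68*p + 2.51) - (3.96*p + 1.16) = 6.16*p^2 - 7.64*p + 1.35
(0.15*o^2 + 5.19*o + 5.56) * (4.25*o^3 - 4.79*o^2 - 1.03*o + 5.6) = 0.6375*o^5 + 21.339*o^4 - 1.3846*o^3 - 31.1381*o^2 + 23.3372*o + 31.136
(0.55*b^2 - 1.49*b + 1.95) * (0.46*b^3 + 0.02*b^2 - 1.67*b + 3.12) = 0.253*b^5 - 0.6744*b^4 - 0.0513*b^3 + 4.2433*b^2 - 7.9053*b + 6.084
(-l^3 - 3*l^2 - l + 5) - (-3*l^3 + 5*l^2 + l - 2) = 2*l^3 - 8*l^2 - 2*l + 7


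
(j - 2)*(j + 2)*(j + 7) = j^3 + 7*j^2 - 4*j - 28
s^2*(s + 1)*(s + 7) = s^4 + 8*s^3 + 7*s^2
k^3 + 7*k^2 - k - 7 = (k - 1)*(k + 1)*(k + 7)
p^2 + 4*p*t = p*(p + 4*t)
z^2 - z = z*(z - 1)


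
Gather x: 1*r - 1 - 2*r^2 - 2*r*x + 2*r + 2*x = -2*r^2 + 3*r + x*(2 - 2*r) - 1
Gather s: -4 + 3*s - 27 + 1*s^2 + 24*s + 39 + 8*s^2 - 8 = 9*s^2 + 27*s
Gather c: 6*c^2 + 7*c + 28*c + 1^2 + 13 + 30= 6*c^2 + 35*c + 44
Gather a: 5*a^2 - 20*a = 5*a^2 - 20*a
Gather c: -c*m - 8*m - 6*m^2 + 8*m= -c*m - 6*m^2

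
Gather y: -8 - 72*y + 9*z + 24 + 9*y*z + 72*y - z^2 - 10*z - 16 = 9*y*z - z^2 - z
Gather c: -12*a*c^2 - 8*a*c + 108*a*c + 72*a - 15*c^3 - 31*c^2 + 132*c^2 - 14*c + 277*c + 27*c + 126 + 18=72*a - 15*c^3 + c^2*(101 - 12*a) + c*(100*a + 290) + 144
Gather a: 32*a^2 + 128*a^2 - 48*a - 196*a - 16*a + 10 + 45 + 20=160*a^2 - 260*a + 75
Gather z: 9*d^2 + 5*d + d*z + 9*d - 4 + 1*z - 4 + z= 9*d^2 + 14*d + z*(d + 2) - 8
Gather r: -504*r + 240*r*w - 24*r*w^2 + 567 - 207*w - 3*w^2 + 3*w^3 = r*(-24*w^2 + 240*w - 504) + 3*w^3 - 3*w^2 - 207*w + 567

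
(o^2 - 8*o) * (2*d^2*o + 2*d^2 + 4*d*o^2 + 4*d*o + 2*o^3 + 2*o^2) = 2*d^2*o^3 - 14*d^2*o^2 - 16*d^2*o + 4*d*o^4 - 28*d*o^3 - 32*d*o^2 + 2*o^5 - 14*o^4 - 16*o^3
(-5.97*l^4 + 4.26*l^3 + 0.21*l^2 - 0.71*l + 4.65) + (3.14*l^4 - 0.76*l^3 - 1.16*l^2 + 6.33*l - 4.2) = -2.83*l^4 + 3.5*l^3 - 0.95*l^2 + 5.62*l + 0.45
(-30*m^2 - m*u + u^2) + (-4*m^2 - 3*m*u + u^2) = -34*m^2 - 4*m*u + 2*u^2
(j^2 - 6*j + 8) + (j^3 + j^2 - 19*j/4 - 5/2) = j^3 + 2*j^2 - 43*j/4 + 11/2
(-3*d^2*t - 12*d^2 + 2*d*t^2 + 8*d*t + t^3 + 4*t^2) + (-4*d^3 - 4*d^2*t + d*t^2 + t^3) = -4*d^3 - 7*d^2*t - 12*d^2 + 3*d*t^2 + 8*d*t + 2*t^3 + 4*t^2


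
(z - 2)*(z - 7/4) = z^2 - 15*z/4 + 7/2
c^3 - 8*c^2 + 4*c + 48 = (c - 6)*(c - 4)*(c + 2)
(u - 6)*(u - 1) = u^2 - 7*u + 6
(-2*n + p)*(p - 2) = -2*n*p + 4*n + p^2 - 2*p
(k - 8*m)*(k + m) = k^2 - 7*k*m - 8*m^2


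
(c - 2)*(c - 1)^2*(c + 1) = c^4 - 3*c^3 + c^2 + 3*c - 2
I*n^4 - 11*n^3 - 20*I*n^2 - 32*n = n*(n + 4*I)*(n + 8*I)*(I*n + 1)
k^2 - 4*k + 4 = (k - 2)^2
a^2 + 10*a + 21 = (a + 3)*(a + 7)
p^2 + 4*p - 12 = (p - 2)*(p + 6)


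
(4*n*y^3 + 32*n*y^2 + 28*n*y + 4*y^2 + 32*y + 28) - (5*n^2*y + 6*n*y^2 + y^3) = -5*n^2*y + 4*n*y^3 + 26*n*y^2 + 28*n*y - y^3 + 4*y^2 + 32*y + 28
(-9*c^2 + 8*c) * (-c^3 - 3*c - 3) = 9*c^5 - 8*c^4 + 27*c^3 + 3*c^2 - 24*c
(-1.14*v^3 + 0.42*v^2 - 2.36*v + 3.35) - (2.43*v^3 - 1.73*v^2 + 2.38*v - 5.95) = -3.57*v^3 + 2.15*v^2 - 4.74*v + 9.3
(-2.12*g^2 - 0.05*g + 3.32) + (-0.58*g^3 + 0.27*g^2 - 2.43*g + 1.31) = -0.58*g^3 - 1.85*g^2 - 2.48*g + 4.63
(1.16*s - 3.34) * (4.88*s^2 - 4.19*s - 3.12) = 5.6608*s^3 - 21.1596*s^2 + 10.3754*s + 10.4208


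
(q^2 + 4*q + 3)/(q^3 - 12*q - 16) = (q^2 + 4*q + 3)/(q^3 - 12*q - 16)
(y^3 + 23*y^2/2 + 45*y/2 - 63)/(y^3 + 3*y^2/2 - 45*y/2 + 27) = (y + 7)/(y - 3)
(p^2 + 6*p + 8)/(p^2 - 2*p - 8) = (p + 4)/(p - 4)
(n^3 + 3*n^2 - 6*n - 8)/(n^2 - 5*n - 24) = (-n^3 - 3*n^2 + 6*n + 8)/(-n^2 + 5*n + 24)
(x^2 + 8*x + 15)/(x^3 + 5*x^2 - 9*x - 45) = 1/(x - 3)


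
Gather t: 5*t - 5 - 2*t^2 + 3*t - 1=-2*t^2 + 8*t - 6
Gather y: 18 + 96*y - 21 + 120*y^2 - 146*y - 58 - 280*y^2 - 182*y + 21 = -160*y^2 - 232*y - 40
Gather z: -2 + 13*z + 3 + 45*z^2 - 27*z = 45*z^2 - 14*z + 1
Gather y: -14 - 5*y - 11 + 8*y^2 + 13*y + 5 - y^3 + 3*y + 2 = -y^3 + 8*y^2 + 11*y - 18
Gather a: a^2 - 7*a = a^2 - 7*a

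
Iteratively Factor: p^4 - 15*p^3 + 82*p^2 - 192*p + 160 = (p - 5)*(p^3 - 10*p^2 + 32*p - 32) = (p - 5)*(p - 4)*(p^2 - 6*p + 8) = (p - 5)*(p - 4)^2*(p - 2)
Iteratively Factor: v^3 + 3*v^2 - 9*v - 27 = (v - 3)*(v^2 + 6*v + 9) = (v - 3)*(v + 3)*(v + 3)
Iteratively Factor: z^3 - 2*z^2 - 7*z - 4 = (z - 4)*(z^2 + 2*z + 1) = (z - 4)*(z + 1)*(z + 1)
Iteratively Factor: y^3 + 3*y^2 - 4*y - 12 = (y - 2)*(y^2 + 5*y + 6) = (y - 2)*(y + 3)*(y + 2)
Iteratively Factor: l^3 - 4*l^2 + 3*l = (l - 1)*(l^2 - 3*l) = (l - 3)*(l - 1)*(l)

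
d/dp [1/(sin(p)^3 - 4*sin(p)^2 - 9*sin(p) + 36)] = (-3*sin(p)^2 + 8*sin(p) + 9)*cos(p)/(sin(p)^3 - 4*sin(p)^2 - 9*sin(p) + 36)^2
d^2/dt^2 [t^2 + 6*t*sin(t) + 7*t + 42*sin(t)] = -6*t*sin(t) - 42*sin(t) + 12*cos(t) + 2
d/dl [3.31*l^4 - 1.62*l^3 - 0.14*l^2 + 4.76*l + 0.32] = 13.24*l^3 - 4.86*l^2 - 0.28*l + 4.76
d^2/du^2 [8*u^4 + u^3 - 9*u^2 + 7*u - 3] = 96*u^2 + 6*u - 18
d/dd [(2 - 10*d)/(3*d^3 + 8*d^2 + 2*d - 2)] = 2*(30*d^3 + 31*d^2 - 16*d + 8)/(9*d^6 + 48*d^5 + 76*d^4 + 20*d^3 - 28*d^2 - 8*d + 4)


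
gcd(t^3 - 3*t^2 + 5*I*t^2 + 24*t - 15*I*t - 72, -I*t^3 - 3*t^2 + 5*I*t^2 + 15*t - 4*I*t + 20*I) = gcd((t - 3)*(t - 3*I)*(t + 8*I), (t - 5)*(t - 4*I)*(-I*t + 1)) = 1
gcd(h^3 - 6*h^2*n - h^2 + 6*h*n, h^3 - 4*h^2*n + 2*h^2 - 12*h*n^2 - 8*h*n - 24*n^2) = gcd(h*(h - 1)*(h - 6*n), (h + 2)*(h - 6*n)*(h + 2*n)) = h - 6*n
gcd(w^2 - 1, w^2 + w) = w + 1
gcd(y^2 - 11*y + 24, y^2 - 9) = y - 3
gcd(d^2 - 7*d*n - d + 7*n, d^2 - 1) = d - 1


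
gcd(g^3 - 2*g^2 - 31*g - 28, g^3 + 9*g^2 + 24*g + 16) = g^2 + 5*g + 4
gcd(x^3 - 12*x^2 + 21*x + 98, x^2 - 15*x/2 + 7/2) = x - 7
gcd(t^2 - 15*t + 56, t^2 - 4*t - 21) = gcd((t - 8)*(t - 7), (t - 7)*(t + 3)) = t - 7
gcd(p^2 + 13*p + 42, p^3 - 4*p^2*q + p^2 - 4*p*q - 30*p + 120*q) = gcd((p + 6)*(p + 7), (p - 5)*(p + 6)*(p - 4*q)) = p + 6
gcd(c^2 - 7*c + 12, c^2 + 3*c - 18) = c - 3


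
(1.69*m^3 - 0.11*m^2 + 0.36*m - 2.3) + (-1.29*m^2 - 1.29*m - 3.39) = 1.69*m^3 - 1.4*m^2 - 0.93*m - 5.69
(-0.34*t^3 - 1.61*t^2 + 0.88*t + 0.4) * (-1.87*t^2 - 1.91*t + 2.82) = 0.6358*t^5 + 3.6601*t^4 + 0.4707*t^3 - 6.969*t^2 + 1.7176*t + 1.128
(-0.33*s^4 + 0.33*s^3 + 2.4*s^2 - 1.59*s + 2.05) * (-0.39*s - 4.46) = 0.1287*s^5 + 1.3431*s^4 - 2.4078*s^3 - 10.0839*s^2 + 6.2919*s - 9.143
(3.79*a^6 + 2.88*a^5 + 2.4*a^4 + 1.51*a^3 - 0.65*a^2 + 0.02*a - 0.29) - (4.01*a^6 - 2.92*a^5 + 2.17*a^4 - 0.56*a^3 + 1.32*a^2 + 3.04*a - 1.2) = -0.22*a^6 + 5.8*a^5 + 0.23*a^4 + 2.07*a^3 - 1.97*a^2 - 3.02*a + 0.91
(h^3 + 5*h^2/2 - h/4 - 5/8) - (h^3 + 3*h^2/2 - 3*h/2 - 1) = h^2 + 5*h/4 + 3/8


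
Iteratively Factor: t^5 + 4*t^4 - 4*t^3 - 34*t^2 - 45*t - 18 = (t + 1)*(t^4 + 3*t^3 - 7*t^2 - 27*t - 18) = (t - 3)*(t + 1)*(t^3 + 6*t^2 + 11*t + 6) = (t - 3)*(t + 1)*(t + 3)*(t^2 + 3*t + 2) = (t - 3)*(t + 1)*(t + 2)*(t + 3)*(t + 1)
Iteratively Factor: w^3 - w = (w + 1)*(w^2 - w) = (w - 1)*(w + 1)*(w)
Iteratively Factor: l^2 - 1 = (l + 1)*(l - 1)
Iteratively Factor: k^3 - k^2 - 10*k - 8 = (k + 2)*(k^2 - 3*k - 4) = (k - 4)*(k + 2)*(k + 1)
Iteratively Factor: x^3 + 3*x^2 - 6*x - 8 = (x + 4)*(x^2 - x - 2) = (x + 1)*(x + 4)*(x - 2)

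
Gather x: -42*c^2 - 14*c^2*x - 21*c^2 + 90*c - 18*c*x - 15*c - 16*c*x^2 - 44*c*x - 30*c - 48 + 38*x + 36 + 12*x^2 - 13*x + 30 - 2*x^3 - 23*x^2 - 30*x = -63*c^2 + 45*c - 2*x^3 + x^2*(-16*c - 11) + x*(-14*c^2 - 62*c - 5) + 18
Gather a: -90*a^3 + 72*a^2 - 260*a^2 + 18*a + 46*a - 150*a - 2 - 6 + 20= -90*a^3 - 188*a^2 - 86*a + 12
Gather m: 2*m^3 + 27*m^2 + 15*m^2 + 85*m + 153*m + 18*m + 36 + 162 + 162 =2*m^3 + 42*m^2 + 256*m + 360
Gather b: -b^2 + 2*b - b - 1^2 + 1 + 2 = -b^2 + b + 2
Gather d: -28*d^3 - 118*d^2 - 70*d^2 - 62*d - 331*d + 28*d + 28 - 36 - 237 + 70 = -28*d^3 - 188*d^2 - 365*d - 175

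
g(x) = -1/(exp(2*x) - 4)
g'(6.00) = 0.00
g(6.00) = 0.00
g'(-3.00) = 0.00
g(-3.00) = 0.25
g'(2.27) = 0.02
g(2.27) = -0.01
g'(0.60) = 14.37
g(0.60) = 1.47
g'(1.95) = 0.05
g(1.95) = -0.02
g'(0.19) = 0.45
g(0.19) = 0.39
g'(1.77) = 0.07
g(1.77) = -0.03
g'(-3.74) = 0.00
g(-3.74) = 0.25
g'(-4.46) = 0.00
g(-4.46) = 0.25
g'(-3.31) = 0.00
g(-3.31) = 0.25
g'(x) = 2*exp(2*x)/(exp(2*x) - 4)^2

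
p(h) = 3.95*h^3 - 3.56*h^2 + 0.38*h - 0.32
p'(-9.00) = 1024.31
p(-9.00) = -3171.65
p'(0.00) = 0.38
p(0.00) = -0.32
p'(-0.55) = 7.88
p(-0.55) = -2.26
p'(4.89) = 248.92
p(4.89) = 378.29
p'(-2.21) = 73.99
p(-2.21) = -61.18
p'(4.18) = 177.67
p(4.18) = 227.55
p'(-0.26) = 3.03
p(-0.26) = -0.73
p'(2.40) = 51.55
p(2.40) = 34.69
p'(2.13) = 38.98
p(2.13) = 22.51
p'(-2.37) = 83.81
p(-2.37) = -73.80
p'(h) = 11.85*h^2 - 7.12*h + 0.38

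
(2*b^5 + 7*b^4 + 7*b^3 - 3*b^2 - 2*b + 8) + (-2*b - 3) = 2*b^5 + 7*b^4 + 7*b^3 - 3*b^2 - 4*b + 5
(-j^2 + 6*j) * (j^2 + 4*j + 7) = -j^4 + 2*j^3 + 17*j^2 + 42*j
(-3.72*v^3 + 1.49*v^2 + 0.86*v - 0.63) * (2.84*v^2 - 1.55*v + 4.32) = -10.5648*v^5 + 9.9976*v^4 - 15.9375*v^3 + 3.3146*v^2 + 4.6917*v - 2.7216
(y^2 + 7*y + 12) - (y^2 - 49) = 7*y + 61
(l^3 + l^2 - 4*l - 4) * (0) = 0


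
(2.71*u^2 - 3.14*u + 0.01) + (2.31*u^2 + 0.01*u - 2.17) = 5.02*u^2 - 3.13*u - 2.16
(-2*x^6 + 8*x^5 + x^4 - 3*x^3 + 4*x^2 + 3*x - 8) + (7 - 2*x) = -2*x^6 + 8*x^5 + x^4 - 3*x^3 + 4*x^2 + x - 1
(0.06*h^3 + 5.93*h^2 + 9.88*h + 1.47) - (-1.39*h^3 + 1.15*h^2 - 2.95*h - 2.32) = 1.45*h^3 + 4.78*h^2 + 12.83*h + 3.79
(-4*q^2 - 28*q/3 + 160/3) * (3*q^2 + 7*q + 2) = -12*q^4 - 56*q^3 + 260*q^2/3 + 1064*q/3 + 320/3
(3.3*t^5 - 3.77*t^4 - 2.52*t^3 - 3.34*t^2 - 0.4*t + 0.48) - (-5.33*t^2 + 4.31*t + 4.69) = 3.3*t^5 - 3.77*t^4 - 2.52*t^3 + 1.99*t^2 - 4.71*t - 4.21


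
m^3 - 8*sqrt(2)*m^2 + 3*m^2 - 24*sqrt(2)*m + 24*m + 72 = (m + 3)*(m - 6*sqrt(2))*(m - 2*sqrt(2))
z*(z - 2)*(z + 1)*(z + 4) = z^4 + 3*z^3 - 6*z^2 - 8*z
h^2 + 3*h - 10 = (h - 2)*(h + 5)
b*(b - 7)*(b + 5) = b^3 - 2*b^2 - 35*b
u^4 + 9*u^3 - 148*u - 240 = (u - 4)*(u + 2)*(u + 5)*(u + 6)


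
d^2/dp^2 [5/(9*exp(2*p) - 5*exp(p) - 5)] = 5*((5 - 36*exp(p))*(-9*exp(2*p) + 5*exp(p) + 5) - 2*(18*exp(p) - 5)^2*exp(p))*exp(p)/(-9*exp(2*p) + 5*exp(p) + 5)^3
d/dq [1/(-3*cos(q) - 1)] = -3*sin(q)/(3*cos(q) + 1)^2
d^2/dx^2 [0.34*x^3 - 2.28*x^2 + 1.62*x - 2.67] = 2.04*x - 4.56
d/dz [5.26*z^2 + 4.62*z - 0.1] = 10.52*z + 4.62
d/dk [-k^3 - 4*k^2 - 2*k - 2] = -3*k^2 - 8*k - 2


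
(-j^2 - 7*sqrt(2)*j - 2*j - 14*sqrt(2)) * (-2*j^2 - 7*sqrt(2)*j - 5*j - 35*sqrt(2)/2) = 2*j^4 + 9*j^3 + 21*sqrt(2)*j^3 + 108*j^2 + 189*sqrt(2)*j^2/2 + 105*sqrt(2)*j + 441*j + 490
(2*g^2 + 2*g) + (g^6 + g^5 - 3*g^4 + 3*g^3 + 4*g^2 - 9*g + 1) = g^6 + g^5 - 3*g^4 + 3*g^3 + 6*g^2 - 7*g + 1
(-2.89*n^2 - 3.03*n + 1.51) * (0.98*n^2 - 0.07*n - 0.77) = -2.8322*n^4 - 2.7671*n^3 + 3.9172*n^2 + 2.2274*n - 1.1627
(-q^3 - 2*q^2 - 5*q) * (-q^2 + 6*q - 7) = q^5 - 4*q^4 - 16*q^2 + 35*q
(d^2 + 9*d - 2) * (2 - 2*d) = -2*d^3 - 16*d^2 + 22*d - 4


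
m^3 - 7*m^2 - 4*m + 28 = (m - 7)*(m - 2)*(m + 2)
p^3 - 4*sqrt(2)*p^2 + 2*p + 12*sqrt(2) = (p - 3*sqrt(2))*(p - 2*sqrt(2))*(p + sqrt(2))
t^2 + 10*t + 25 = (t + 5)^2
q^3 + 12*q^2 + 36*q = q*(q + 6)^2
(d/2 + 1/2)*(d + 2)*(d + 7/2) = d^3/2 + 13*d^2/4 + 25*d/4 + 7/2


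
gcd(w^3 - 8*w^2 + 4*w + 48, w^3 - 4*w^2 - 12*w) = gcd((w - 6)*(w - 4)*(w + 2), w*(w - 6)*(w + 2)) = w^2 - 4*w - 12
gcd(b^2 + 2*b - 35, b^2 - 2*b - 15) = b - 5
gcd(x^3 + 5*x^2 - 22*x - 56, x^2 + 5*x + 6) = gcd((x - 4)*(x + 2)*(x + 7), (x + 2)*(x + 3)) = x + 2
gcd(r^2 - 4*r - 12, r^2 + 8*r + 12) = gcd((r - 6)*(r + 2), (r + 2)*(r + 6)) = r + 2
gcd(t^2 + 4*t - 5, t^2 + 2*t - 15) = t + 5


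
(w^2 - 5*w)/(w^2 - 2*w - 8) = w*(5 - w)/(-w^2 + 2*w + 8)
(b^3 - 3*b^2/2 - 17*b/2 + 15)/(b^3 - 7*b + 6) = (b - 5/2)/(b - 1)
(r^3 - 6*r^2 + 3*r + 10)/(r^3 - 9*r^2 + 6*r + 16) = (r - 5)/(r - 8)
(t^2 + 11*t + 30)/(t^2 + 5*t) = (t + 6)/t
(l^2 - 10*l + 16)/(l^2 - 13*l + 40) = (l - 2)/(l - 5)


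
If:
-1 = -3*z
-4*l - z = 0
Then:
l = -1/12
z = 1/3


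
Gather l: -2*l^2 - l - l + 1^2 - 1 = -2*l^2 - 2*l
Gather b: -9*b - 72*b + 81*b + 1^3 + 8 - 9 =0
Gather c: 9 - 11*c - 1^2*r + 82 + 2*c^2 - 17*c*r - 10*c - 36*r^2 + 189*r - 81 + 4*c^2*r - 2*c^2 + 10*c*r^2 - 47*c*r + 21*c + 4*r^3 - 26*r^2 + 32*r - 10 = 4*c^2*r + c*(10*r^2 - 64*r) + 4*r^3 - 62*r^2 + 220*r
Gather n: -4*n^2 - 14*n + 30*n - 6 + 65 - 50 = -4*n^2 + 16*n + 9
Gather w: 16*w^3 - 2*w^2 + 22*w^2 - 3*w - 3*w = 16*w^3 + 20*w^2 - 6*w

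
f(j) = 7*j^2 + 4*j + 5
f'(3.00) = 46.00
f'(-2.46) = -30.44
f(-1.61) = 16.70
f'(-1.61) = -18.54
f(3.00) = 80.00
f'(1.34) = 22.76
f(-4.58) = 133.51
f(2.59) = 62.32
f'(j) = 14*j + 4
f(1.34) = 22.93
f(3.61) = 110.66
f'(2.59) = 40.26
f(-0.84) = 6.58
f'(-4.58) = -60.12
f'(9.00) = 130.00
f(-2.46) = 37.52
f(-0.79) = 6.21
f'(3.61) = 54.54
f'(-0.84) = -7.76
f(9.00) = 608.00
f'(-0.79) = -7.06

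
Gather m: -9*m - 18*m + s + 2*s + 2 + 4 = -27*m + 3*s + 6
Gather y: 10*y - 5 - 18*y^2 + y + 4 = -18*y^2 + 11*y - 1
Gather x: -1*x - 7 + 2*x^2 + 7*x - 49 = 2*x^2 + 6*x - 56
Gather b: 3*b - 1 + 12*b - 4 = 15*b - 5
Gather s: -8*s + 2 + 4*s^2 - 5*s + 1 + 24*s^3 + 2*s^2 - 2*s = 24*s^3 + 6*s^2 - 15*s + 3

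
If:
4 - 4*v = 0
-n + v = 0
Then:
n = 1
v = 1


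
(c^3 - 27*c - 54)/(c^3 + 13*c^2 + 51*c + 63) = (c - 6)/(c + 7)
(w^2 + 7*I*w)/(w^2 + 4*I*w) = (w + 7*I)/(w + 4*I)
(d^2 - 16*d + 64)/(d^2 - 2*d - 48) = (d - 8)/(d + 6)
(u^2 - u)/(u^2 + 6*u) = (u - 1)/(u + 6)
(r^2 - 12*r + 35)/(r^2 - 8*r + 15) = (r - 7)/(r - 3)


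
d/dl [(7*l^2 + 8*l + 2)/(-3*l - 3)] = (-7*l^2 - 14*l - 6)/(3*(l^2 + 2*l + 1))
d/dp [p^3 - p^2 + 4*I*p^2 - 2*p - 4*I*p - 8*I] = 3*p^2 + p*(-2 + 8*I) - 2 - 4*I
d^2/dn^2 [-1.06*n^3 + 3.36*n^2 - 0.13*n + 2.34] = 6.72 - 6.36*n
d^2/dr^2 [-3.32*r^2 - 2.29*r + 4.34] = -6.64000000000000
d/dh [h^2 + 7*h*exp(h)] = 7*h*exp(h) + 2*h + 7*exp(h)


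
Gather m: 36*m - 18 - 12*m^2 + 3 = -12*m^2 + 36*m - 15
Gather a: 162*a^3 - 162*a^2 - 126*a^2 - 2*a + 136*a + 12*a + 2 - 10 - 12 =162*a^3 - 288*a^2 + 146*a - 20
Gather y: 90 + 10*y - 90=10*y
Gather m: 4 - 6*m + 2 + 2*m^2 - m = 2*m^2 - 7*m + 6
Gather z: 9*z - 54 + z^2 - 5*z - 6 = z^2 + 4*z - 60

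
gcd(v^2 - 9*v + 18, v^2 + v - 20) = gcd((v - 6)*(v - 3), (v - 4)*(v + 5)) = 1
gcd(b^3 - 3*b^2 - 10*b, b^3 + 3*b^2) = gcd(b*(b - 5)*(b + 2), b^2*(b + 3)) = b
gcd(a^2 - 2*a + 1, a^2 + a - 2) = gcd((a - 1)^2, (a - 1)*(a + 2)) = a - 1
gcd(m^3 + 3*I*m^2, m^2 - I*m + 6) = 1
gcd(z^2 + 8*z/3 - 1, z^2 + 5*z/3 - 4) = z + 3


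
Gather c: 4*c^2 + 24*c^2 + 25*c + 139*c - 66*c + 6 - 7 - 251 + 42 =28*c^2 + 98*c - 210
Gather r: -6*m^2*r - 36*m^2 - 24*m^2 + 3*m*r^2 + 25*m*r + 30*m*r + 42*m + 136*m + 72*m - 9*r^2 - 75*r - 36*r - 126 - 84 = -60*m^2 + 250*m + r^2*(3*m - 9) + r*(-6*m^2 + 55*m - 111) - 210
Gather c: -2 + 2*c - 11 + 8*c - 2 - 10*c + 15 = 0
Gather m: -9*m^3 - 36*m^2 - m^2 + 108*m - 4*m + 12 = -9*m^3 - 37*m^2 + 104*m + 12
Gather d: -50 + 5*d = 5*d - 50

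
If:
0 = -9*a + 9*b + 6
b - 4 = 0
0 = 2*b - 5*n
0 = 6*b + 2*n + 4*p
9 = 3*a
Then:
No Solution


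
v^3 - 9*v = v*(v - 3)*(v + 3)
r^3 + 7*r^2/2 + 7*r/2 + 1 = (r + 1/2)*(r + 1)*(r + 2)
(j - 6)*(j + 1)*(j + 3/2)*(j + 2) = j^4 - 3*j^3/2 - 41*j^2/2 - 36*j - 18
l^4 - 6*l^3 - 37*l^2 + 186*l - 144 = (l - 8)*(l - 3)*(l - 1)*(l + 6)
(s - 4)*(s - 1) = s^2 - 5*s + 4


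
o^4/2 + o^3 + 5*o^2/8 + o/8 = o*(o/2 + 1/2)*(o + 1/2)^2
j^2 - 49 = (j - 7)*(j + 7)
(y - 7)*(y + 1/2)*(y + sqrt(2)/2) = y^3 - 13*y^2/2 + sqrt(2)*y^2/2 - 13*sqrt(2)*y/4 - 7*y/2 - 7*sqrt(2)/4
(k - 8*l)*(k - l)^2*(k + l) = k^4 - 9*k^3*l + 7*k^2*l^2 + 9*k*l^3 - 8*l^4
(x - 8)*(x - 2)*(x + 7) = x^3 - 3*x^2 - 54*x + 112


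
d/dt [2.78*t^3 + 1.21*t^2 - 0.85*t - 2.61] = 8.34*t^2 + 2.42*t - 0.85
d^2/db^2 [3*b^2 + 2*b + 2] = 6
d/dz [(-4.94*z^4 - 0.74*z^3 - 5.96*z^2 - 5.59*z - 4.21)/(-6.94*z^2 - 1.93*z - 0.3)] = (68.5672*z^5 + 33.7382*z^4 + 8.78439999999999*z^3 - 26.6258*z^2 - 54.8588*z - 6.4483)/(48.1636*z^4 + 26.7884*z^3 + 7.8889*z^2 + 1.158*z + 0.09)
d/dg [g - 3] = 1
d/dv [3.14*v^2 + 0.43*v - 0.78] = 6.28*v + 0.43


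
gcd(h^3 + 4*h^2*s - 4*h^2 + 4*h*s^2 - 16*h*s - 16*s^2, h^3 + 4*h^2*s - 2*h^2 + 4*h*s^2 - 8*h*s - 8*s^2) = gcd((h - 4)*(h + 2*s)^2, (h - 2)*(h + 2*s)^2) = h^2 + 4*h*s + 4*s^2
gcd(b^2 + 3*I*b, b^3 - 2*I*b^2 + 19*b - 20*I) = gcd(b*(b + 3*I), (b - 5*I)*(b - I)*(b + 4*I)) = 1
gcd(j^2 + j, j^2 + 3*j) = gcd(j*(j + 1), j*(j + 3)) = j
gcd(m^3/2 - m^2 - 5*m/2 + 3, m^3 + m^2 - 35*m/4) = 1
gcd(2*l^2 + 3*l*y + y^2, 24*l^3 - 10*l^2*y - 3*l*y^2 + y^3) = 1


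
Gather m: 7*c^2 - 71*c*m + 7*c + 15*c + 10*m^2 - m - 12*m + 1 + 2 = 7*c^2 + 22*c + 10*m^2 + m*(-71*c - 13) + 3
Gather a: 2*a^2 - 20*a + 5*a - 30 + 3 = 2*a^2 - 15*a - 27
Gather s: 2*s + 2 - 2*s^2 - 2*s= 2 - 2*s^2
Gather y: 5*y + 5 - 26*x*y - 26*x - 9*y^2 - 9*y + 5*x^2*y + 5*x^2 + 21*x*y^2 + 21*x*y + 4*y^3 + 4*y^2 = 5*x^2 - 26*x + 4*y^3 + y^2*(21*x - 5) + y*(5*x^2 - 5*x - 4) + 5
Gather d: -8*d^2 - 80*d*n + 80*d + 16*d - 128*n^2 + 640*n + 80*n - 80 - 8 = -8*d^2 + d*(96 - 80*n) - 128*n^2 + 720*n - 88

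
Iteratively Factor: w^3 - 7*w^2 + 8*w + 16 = (w + 1)*(w^2 - 8*w + 16) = (w - 4)*(w + 1)*(w - 4)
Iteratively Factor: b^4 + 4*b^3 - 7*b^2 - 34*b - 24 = (b + 4)*(b^3 - 7*b - 6) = (b + 2)*(b + 4)*(b^2 - 2*b - 3) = (b - 3)*(b + 2)*(b + 4)*(b + 1)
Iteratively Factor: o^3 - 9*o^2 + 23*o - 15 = (o - 1)*(o^2 - 8*o + 15) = (o - 5)*(o - 1)*(o - 3)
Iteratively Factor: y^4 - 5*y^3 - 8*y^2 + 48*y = (y + 3)*(y^3 - 8*y^2 + 16*y) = y*(y + 3)*(y^2 - 8*y + 16) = y*(y - 4)*(y + 3)*(y - 4)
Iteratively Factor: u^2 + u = (u)*(u + 1)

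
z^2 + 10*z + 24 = (z + 4)*(z + 6)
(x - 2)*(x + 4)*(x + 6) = x^3 + 8*x^2 + 4*x - 48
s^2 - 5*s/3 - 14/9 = (s - 7/3)*(s + 2/3)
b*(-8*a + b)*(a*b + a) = -8*a^2*b^2 - 8*a^2*b + a*b^3 + a*b^2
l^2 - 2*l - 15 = (l - 5)*(l + 3)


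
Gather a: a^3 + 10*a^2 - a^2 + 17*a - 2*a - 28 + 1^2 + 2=a^3 + 9*a^2 + 15*a - 25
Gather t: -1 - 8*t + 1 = -8*t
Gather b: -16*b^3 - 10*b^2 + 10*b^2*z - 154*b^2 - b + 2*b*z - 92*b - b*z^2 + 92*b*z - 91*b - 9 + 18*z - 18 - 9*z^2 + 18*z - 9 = -16*b^3 + b^2*(10*z - 164) + b*(-z^2 + 94*z - 184) - 9*z^2 + 36*z - 36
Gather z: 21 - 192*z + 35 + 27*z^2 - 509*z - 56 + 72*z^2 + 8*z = 99*z^2 - 693*z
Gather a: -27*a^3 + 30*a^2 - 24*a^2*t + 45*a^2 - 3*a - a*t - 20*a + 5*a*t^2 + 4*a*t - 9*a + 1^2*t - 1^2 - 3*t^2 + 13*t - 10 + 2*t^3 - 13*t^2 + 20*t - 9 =-27*a^3 + a^2*(75 - 24*t) + a*(5*t^2 + 3*t - 32) + 2*t^3 - 16*t^2 + 34*t - 20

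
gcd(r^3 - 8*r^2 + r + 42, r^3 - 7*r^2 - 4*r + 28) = r^2 - 5*r - 14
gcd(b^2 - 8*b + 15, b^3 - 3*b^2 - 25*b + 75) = b^2 - 8*b + 15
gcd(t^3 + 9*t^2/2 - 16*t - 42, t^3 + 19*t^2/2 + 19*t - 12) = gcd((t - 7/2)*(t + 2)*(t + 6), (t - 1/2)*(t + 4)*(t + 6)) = t + 6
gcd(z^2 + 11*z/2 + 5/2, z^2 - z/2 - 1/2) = z + 1/2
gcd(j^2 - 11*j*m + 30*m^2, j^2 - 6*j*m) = j - 6*m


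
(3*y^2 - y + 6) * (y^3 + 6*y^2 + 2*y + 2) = 3*y^5 + 17*y^4 + 6*y^3 + 40*y^2 + 10*y + 12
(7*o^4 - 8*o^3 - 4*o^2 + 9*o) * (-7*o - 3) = -49*o^5 + 35*o^4 + 52*o^3 - 51*o^2 - 27*o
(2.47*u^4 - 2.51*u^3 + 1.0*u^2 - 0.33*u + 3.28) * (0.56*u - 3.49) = 1.3832*u^5 - 10.0259*u^4 + 9.3199*u^3 - 3.6748*u^2 + 2.9885*u - 11.4472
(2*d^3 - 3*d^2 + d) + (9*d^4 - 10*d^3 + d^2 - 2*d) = 9*d^4 - 8*d^3 - 2*d^2 - d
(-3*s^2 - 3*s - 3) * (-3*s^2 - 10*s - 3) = 9*s^4 + 39*s^3 + 48*s^2 + 39*s + 9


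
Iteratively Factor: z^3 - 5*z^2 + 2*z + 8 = (z + 1)*(z^2 - 6*z + 8) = (z - 4)*(z + 1)*(z - 2)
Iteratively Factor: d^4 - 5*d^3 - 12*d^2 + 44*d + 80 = (d - 5)*(d^3 - 12*d - 16) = (d - 5)*(d + 2)*(d^2 - 2*d - 8) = (d - 5)*(d + 2)^2*(d - 4)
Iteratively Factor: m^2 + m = (m)*(m + 1)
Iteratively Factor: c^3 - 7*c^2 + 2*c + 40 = (c + 2)*(c^2 - 9*c + 20) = (c - 4)*(c + 2)*(c - 5)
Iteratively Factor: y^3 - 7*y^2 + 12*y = (y - 4)*(y^2 - 3*y) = (y - 4)*(y - 3)*(y)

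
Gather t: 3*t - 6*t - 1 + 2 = 1 - 3*t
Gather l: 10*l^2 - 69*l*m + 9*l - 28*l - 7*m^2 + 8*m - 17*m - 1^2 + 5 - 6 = 10*l^2 + l*(-69*m - 19) - 7*m^2 - 9*m - 2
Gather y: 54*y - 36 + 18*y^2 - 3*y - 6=18*y^2 + 51*y - 42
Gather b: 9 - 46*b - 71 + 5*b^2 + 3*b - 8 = 5*b^2 - 43*b - 70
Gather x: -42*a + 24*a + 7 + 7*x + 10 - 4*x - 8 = -18*a + 3*x + 9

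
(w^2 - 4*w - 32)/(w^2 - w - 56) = (w + 4)/(w + 7)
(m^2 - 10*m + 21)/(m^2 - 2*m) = (m^2 - 10*m + 21)/(m*(m - 2))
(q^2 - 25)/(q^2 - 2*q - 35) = (q - 5)/(q - 7)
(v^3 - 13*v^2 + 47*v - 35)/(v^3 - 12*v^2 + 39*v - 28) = (v - 5)/(v - 4)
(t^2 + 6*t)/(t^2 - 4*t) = (t + 6)/(t - 4)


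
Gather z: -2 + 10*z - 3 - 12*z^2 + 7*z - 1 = -12*z^2 + 17*z - 6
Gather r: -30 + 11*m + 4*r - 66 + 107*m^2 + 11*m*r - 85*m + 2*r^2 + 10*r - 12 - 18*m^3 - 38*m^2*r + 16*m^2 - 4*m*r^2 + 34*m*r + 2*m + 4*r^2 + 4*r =-18*m^3 + 123*m^2 - 72*m + r^2*(6 - 4*m) + r*(-38*m^2 + 45*m + 18) - 108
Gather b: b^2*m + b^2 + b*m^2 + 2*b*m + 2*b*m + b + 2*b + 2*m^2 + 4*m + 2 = b^2*(m + 1) + b*(m^2 + 4*m + 3) + 2*m^2 + 4*m + 2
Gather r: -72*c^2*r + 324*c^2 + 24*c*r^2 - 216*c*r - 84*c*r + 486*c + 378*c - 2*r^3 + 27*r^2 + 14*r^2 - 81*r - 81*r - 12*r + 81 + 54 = 324*c^2 + 864*c - 2*r^3 + r^2*(24*c + 41) + r*(-72*c^2 - 300*c - 174) + 135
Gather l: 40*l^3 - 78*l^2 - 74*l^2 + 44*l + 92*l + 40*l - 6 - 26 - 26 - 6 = 40*l^3 - 152*l^2 + 176*l - 64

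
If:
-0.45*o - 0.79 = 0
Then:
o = -1.76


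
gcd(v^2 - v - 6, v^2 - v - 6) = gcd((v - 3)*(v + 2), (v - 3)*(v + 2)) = v^2 - v - 6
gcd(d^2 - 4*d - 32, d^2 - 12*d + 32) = d - 8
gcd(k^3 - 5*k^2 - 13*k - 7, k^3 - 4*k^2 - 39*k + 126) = k - 7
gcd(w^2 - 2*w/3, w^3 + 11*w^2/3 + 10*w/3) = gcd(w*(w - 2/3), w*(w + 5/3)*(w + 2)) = w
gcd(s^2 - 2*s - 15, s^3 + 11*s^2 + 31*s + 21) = s + 3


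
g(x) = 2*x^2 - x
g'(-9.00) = -37.00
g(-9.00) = 171.00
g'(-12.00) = -49.00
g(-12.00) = 300.00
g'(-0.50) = -3.00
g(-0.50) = 1.00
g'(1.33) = 4.32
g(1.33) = 2.21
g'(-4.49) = -18.96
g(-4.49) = 44.81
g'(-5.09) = -21.36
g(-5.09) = 56.91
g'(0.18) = -0.28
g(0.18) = -0.12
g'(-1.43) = -6.72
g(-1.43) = 5.52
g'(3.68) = 13.72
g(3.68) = 23.40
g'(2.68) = 9.72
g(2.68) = 11.68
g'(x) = 4*x - 1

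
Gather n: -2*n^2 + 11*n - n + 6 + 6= -2*n^2 + 10*n + 12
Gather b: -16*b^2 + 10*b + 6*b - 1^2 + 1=-16*b^2 + 16*b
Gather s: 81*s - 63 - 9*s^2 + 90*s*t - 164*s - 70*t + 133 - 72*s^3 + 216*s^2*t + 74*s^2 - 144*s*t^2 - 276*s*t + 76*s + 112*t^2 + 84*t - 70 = -72*s^3 + s^2*(216*t + 65) + s*(-144*t^2 - 186*t - 7) + 112*t^2 + 14*t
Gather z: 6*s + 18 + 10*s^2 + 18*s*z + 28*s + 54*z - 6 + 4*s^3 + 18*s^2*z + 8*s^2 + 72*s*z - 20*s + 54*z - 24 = 4*s^3 + 18*s^2 + 14*s + z*(18*s^2 + 90*s + 108) - 12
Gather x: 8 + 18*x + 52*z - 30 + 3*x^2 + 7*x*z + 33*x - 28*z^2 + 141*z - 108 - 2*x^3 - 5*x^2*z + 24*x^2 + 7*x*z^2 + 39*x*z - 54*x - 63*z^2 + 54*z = -2*x^3 + x^2*(27 - 5*z) + x*(7*z^2 + 46*z - 3) - 91*z^2 + 247*z - 130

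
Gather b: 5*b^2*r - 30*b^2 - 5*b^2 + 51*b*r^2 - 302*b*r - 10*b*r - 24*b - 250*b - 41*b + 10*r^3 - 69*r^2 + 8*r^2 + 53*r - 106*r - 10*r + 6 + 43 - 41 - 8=b^2*(5*r - 35) + b*(51*r^2 - 312*r - 315) + 10*r^3 - 61*r^2 - 63*r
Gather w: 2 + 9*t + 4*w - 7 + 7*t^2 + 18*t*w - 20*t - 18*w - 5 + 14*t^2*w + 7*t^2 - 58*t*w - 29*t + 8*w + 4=14*t^2 - 40*t + w*(14*t^2 - 40*t - 6) - 6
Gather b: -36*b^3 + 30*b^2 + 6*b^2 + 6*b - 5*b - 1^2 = -36*b^3 + 36*b^2 + b - 1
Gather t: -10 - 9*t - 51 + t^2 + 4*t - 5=t^2 - 5*t - 66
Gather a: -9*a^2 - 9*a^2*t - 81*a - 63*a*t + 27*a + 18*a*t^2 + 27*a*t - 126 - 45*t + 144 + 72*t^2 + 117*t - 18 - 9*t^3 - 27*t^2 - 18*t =a^2*(-9*t - 9) + a*(18*t^2 - 36*t - 54) - 9*t^3 + 45*t^2 + 54*t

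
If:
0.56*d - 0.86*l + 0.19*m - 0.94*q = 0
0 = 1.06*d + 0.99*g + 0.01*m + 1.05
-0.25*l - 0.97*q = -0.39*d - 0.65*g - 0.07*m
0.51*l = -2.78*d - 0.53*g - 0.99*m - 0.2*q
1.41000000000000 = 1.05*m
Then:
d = -0.45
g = -0.59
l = 0.73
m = 1.34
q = -0.67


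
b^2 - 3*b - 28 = (b - 7)*(b + 4)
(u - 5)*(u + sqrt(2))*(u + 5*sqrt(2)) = u^3 - 5*u^2 + 6*sqrt(2)*u^2 - 30*sqrt(2)*u + 10*u - 50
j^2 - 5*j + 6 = (j - 3)*(j - 2)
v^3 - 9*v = v*(v - 3)*(v + 3)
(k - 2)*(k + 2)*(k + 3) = k^3 + 3*k^2 - 4*k - 12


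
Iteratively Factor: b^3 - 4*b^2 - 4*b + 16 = (b - 2)*(b^2 - 2*b - 8) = (b - 4)*(b - 2)*(b + 2)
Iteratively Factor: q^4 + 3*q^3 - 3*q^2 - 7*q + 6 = (q + 2)*(q^3 + q^2 - 5*q + 3) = (q + 2)*(q + 3)*(q^2 - 2*q + 1) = (q - 1)*(q + 2)*(q + 3)*(q - 1)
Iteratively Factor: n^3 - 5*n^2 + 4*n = (n - 4)*(n^2 - n) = n*(n - 4)*(n - 1)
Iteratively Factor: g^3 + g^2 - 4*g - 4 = (g - 2)*(g^2 + 3*g + 2) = (g - 2)*(g + 2)*(g + 1)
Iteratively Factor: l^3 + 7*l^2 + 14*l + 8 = (l + 1)*(l^2 + 6*l + 8) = (l + 1)*(l + 4)*(l + 2)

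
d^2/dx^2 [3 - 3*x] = 0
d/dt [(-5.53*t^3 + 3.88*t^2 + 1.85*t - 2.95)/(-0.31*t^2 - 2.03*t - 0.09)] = (1.7143*t^4 + 22.4518*t^3 - 5.8098*t^2 - 2.5274*t - 6.155)/(0.0961*t^4 + 1.2586*t^3 + 4.1767*t^2 + 0.3654*t + 0.0081)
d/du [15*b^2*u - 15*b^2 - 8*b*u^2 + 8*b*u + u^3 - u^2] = 15*b^2 - 16*b*u + 8*b + 3*u^2 - 2*u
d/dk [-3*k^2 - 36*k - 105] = -6*k - 36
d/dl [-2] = 0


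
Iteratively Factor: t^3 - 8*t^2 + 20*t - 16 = (t - 2)*(t^2 - 6*t + 8) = (t - 2)^2*(t - 4)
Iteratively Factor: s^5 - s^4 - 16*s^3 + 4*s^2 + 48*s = (s + 2)*(s^4 - 3*s^3 - 10*s^2 + 24*s) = (s + 2)*(s + 3)*(s^3 - 6*s^2 + 8*s) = (s - 4)*(s + 2)*(s + 3)*(s^2 - 2*s) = s*(s - 4)*(s + 2)*(s + 3)*(s - 2)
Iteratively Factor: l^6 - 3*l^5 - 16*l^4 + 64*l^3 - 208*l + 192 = (l + 4)*(l^5 - 7*l^4 + 12*l^3 + 16*l^2 - 64*l + 48) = (l - 2)*(l + 4)*(l^4 - 5*l^3 + 2*l^2 + 20*l - 24) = (l - 2)*(l + 2)*(l + 4)*(l^3 - 7*l^2 + 16*l - 12) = (l - 2)^2*(l + 2)*(l + 4)*(l^2 - 5*l + 6) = (l - 2)^3*(l + 2)*(l + 4)*(l - 3)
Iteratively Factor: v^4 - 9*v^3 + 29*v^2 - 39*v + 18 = (v - 3)*(v^3 - 6*v^2 + 11*v - 6) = (v - 3)*(v - 1)*(v^2 - 5*v + 6) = (v - 3)^2*(v - 1)*(v - 2)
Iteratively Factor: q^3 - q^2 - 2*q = (q)*(q^2 - q - 2) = q*(q - 2)*(q + 1)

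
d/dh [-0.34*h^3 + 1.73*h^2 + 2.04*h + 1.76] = -1.02*h^2 + 3.46*h + 2.04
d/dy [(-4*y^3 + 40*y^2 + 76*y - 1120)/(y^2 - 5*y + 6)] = 4*(-y^4 + 10*y^3 - 87*y^2 + 680*y - 1286)/(y^4 - 10*y^3 + 37*y^2 - 60*y + 36)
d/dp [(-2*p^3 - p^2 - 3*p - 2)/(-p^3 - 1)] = (-p^4 - 6*p^3 + 2*p + 3)/(p^6 + 2*p^3 + 1)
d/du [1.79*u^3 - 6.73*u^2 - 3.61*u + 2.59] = 5.37*u^2 - 13.46*u - 3.61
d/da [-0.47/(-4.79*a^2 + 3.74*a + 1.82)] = (1.7578 - 4.5026*a)/(-4.79*a^2 + 3.74*a + 1.82)^2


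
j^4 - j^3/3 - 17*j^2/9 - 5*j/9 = j*(j - 5/3)*(j + 1/3)*(j + 1)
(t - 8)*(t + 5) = t^2 - 3*t - 40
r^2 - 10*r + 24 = (r - 6)*(r - 4)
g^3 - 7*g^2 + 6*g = g*(g - 6)*(g - 1)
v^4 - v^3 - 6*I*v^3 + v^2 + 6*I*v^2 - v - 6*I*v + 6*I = (v - 1)*(v - 6*I)*(v - I)*(v + I)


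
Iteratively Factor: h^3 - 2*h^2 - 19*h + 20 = (h + 4)*(h^2 - 6*h + 5) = (h - 1)*(h + 4)*(h - 5)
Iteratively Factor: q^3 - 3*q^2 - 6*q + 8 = (q + 2)*(q^2 - 5*q + 4) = (q - 1)*(q + 2)*(q - 4)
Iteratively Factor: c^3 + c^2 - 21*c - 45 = (c + 3)*(c^2 - 2*c - 15) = (c + 3)^2*(c - 5)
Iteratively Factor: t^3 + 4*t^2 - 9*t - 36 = (t + 4)*(t^2 - 9) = (t - 3)*(t + 4)*(t + 3)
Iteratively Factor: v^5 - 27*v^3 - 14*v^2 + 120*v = (v - 5)*(v^4 + 5*v^3 - 2*v^2 - 24*v) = (v - 5)*(v + 3)*(v^3 + 2*v^2 - 8*v) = (v - 5)*(v + 3)*(v + 4)*(v^2 - 2*v) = v*(v - 5)*(v + 3)*(v + 4)*(v - 2)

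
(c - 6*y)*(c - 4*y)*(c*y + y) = c^3*y - 10*c^2*y^2 + c^2*y + 24*c*y^3 - 10*c*y^2 + 24*y^3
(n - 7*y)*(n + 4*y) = n^2 - 3*n*y - 28*y^2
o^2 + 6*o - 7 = (o - 1)*(o + 7)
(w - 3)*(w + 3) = w^2 - 9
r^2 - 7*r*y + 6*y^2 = (r - 6*y)*(r - y)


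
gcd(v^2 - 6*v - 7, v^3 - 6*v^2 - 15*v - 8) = v + 1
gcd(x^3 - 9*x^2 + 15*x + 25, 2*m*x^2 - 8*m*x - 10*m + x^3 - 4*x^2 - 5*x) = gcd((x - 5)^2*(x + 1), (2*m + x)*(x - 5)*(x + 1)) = x^2 - 4*x - 5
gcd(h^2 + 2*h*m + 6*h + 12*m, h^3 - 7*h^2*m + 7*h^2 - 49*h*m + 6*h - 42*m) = h + 6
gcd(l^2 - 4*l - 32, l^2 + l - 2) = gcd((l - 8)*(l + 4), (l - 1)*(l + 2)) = 1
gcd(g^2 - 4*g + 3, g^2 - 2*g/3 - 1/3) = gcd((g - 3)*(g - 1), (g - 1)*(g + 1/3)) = g - 1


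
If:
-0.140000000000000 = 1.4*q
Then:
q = -0.10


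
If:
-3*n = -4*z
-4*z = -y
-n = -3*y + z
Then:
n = 0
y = 0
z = 0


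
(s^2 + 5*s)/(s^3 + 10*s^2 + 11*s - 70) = s/(s^2 + 5*s - 14)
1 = 1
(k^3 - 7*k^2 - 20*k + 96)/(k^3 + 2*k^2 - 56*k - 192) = (k - 3)/(k + 6)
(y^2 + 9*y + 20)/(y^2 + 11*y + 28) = (y + 5)/(y + 7)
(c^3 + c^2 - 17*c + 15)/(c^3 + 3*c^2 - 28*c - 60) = (c^3 + c^2 - 17*c + 15)/(c^3 + 3*c^2 - 28*c - 60)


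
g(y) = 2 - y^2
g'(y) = -2*y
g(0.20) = 1.96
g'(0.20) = -0.40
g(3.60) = -10.96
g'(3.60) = -7.20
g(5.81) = -31.76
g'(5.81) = -11.62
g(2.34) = -3.48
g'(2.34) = -4.68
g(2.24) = -3.02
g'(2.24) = -4.48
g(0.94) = 1.12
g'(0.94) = -1.88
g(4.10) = -14.81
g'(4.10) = -8.20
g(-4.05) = -14.40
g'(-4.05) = 8.10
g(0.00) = 2.00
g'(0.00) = 0.00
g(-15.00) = -223.00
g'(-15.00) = 30.00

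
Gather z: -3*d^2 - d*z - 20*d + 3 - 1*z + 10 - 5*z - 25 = -3*d^2 - 20*d + z*(-d - 6) - 12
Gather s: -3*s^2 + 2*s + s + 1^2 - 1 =-3*s^2 + 3*s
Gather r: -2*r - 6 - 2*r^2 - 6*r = -2*r^2 - 8*r - 6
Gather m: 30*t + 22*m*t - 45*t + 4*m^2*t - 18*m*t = 4*m^2*t + 4*m*t - 15*t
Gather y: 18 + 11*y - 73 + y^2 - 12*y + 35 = y^2 - y - 20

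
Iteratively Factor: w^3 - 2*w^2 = (w)*(w^2 - 2*w) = w*(w - 2)*(w)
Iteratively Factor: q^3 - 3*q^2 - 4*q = (q)*(q^2 - 3*q - 4) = q*(q - 4)*(q + 1)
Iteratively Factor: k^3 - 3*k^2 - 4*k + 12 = (k - 2)*(k^2 - k - 6) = (k - 2)*(k + 2)*(k - 3)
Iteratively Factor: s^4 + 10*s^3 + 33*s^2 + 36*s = (s)*(s^3 + 10*s^2 + 33*s + 36) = s*(s + 4)*(s^2 + 6*s + 9) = s*(s + 3)*(s + 4)*(s + 3)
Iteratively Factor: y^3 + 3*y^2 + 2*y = (y + 2)*(y^2 + y) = (y + 1)*(y + 2)*(y)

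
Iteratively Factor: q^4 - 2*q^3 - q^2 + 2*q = (q)*(q^3 - 2*q^2 - q + 2) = q*(q + 1)*(q^2 - 3*q + 2) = q*(q - 1)*(q + 1)*(q - 2)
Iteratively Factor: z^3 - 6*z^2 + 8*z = (z - 4)*(z^2 - 2*z) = (z - 4)*(z - 2)*(z)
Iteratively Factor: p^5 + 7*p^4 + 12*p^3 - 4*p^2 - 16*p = (p + 2)*(p^4 + 5*p^3 + 2*p^2 - 8*p) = (p + 2)^2*(p^3 + 3*p^2 - 4*p) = (p - 1)*(p + 2)^2*(p^2 + 4*p) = (p - 1)*(p + 2)^2*(p + 4)*(p)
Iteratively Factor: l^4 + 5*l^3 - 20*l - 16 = (l + 4)*(l^3 + l^2 - 4*l - 4) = (l + 2)*(l + 4)*(l^2 - l - 2) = (l + 1)*(l + 2)*(l + 4)*(l - 2)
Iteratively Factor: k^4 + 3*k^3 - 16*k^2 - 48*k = (k - 4)*(k^3 + 7*k^2 + 12*k) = k*(k - 4)*(k^2 + 7*k + 12) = k*(k - 4)*(k + 4)*(k + 3)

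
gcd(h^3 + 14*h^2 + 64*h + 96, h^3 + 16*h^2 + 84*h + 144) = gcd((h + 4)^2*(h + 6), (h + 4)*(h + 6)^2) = h^2 + 10*h + 24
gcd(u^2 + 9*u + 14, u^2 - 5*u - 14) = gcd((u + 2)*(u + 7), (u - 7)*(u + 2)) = u + 2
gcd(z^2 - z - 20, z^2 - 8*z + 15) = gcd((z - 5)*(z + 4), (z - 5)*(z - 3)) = z - 5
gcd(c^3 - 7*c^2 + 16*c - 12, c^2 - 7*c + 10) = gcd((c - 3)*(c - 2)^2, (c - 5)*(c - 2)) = c - 2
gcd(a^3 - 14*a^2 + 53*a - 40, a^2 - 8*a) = a - 8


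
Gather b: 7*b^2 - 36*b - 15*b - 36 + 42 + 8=7*b^2 - 51*b + 14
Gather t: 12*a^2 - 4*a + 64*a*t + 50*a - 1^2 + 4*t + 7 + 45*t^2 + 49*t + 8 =12*a^2 + 46*a + 45*t^2 + t*(64*a + 53) + 14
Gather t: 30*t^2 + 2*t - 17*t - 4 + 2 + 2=30*t^2 - 15*t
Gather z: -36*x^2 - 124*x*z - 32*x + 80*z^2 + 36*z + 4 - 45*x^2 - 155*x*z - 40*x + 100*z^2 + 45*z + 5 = -81*x^2 - 72*x + 180*z^2 + z*(81 - 279*x) + 9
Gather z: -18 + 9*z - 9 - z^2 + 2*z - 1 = -z^2 + 11*z - 28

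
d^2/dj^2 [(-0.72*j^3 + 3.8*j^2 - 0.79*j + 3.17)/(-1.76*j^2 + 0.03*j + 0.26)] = (-3.5527136788005e-15*j^5 + 1.4210854715202e-14*j^4 + 5.153168*j^3 - 69.315936*j^2 + 3.465312*j - 3.432974)/(5.451776*j^6 - 0.278784*j^5 - 2.411376*j^4 + 0.082341*j^3 + 0.356226*j^2 - 0.006084*j - 0.017576)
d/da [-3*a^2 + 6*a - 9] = 6 - 6*a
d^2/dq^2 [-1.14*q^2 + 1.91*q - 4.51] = -2.28000000000000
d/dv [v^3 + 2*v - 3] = 3*v^2 + 2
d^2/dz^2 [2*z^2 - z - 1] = 4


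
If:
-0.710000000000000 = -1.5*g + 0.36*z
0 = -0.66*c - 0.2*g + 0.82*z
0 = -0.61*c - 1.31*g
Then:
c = -0.75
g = 0.35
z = -0.52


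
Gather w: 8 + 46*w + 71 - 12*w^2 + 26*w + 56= -12*w^2 + 72*w + 135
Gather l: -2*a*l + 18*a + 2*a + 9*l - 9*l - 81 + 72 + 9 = -2*a*l + 20*a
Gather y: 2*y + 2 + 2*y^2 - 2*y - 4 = 2*y^2 - 2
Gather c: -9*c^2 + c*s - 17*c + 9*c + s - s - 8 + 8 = -9*c^2 + c*(s - 8)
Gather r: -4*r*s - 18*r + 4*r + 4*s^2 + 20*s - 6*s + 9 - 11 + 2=r*(-4*s - 14) + 4*s^2 + 14*s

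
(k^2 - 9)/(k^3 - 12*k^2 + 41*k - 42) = (k + 3)/(k^2 - 9*k + 14)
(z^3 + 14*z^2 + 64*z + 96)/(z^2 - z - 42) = (z^2 + 8*z + 16)/(z - 7)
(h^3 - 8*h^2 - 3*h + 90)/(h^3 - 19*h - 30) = (h - 6)/(h + 2)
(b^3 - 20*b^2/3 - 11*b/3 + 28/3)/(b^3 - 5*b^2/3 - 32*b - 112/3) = (b - 1)/(b + 4)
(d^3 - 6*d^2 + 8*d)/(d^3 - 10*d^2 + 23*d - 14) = d*(d - 4)/(d^2 - 8*d + 7)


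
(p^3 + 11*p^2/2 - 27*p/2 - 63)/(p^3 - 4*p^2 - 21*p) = (p^2 + 5*p/2 - 21)/(p*(p - 7))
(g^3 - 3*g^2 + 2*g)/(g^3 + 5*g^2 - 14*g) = (g - 1)/(g + 7)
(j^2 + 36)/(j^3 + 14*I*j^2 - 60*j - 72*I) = (j - 6*I)/(j^2 + 8*I*j - 12)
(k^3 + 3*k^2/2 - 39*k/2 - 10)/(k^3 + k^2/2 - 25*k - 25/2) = (k - 4)/(k - 5)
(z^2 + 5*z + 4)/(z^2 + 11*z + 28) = (z + 1)/(z + 7)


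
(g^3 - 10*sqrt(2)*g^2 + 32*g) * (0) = 0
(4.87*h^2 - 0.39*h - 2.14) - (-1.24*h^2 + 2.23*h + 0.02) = 6.11*h^2 - 2.62*h - 2.16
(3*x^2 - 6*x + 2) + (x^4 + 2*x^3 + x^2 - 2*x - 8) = x^4 + 2*x^3 + 4*x^2 - 8*x - 6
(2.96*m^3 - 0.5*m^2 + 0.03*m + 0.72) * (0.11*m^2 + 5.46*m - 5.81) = 0.3256*m^5 + 16.1066*m^4 - 19.9243*m^3 + 3.148*m^2 + 3.7569*m - 4.1832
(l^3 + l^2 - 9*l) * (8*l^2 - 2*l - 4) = 8*l^5 + 6*l^4 - 78*l^3 + 14*l^2 + 36*l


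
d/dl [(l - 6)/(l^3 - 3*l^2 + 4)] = (l^3 - 3*l^2 - 3*l*(l - 6)*(l - 2) + 4)/(l^3 - 3*l^2 + 4)^2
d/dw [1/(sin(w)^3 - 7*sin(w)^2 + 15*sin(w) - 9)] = (5 - 3*sin(w))*cos(w)/((sin(w) - 3)^3*(sin(w) - 1)^2)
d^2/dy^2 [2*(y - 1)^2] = 4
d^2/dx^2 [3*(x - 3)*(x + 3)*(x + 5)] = 18*x + 30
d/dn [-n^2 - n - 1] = -2*n - 1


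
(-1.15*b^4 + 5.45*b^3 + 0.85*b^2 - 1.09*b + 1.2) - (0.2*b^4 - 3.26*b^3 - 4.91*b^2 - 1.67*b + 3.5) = -1.35*b^4 + 8.71*b^3 + 5.76*b^2 + 0.58*b - 2.3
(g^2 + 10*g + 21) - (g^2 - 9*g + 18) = 19*g + 3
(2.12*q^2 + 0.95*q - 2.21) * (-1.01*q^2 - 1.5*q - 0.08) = -2.1412*q^4 - 4.1395*q^3 + 0.6375*q^2 + 3.239*q + 0.1768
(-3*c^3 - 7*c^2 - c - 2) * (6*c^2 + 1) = -18*c^5 - 42*c^4 - 9*c^3 - 19*c^2 - c - 2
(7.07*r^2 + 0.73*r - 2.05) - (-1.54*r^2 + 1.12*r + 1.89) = 8.61*r^2 - 0.39*r - 3.94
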